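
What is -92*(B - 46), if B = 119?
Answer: -6716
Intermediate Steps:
-92*(B - 46) = -92*(119 - 46) = -92*73 = -6716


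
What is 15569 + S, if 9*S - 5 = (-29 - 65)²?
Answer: 49654/3 ≈ 16551.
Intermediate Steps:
S = 2947/3 (S = 5/9 + (-29 - 65)²/9 = 5/9 + (⅑)*(-94)² = 5/9 + (⅑)*8836 = 5/9 + 8836/9 = 2947/3 ≈ 982.33)
15569 + S = 15569 + 2947/3 = 49654/3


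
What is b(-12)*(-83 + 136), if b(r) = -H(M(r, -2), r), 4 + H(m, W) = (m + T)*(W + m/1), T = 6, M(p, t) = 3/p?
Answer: 63123/16 ≈ 3945.2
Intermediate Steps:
H(m, W) = -4 + (6 + m)*(W + m) (H(m, W) = -4 + (m + 6)*(W + m/1) = -4 + (6 + m)*(W + m*1) = -4 + (6 + m)*(W + m))
b(r) = 1 - 18/r - 9/r² - 6*r (b(r) = -(-4 + (3/r)² + 6*r + 6*(3/r) + r*(3/r)) = -(-4 + 9/r² + 6*r + 18/r + 3) = -(-1 + 6*r + 9/r² + 18/r) = 1 - 18/r - 9/r² - 6*r)
b(-12)*(-83 + 136) = (1 - 18/(-12) - 9/(-12)² - 6*(-12))*(-83 + 136) = (1 - 18*(-1/12) - 9*1/144 + 72)*53 = (1 + 3/2 - 1/16 + 72)*53 = (1191/16)*53 = 63123/16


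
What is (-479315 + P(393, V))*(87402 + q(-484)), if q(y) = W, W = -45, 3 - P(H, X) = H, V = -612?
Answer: -41905589685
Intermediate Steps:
P(H, X) = 3 - H
q(y) = -45
(-479315 + P(393, V))*(87402 + q(-484)) = (-479315 + (3 - 1*393))*(87402 - 45) = (-479315 + (3 - 393))*87357 = (-479315 - 390)*87357 = -479705*87357 = -41905589685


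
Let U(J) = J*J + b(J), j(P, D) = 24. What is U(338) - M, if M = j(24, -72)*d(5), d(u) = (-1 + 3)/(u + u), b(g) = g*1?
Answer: 572886/5 ≈ 1.1458e+5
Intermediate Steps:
b(g) = g
d(u) = 1/u (d(u) = 2/((2*u)) = 2*(1/(2*u)) = 1/u)
M = 24/5 ≈ 4.8000
U(J) = J + J² (U(J) = J*J + J = J² + J = J + J²)
U(338) - M = 338*(1 + 338) - 1*24/5 = 338*339 - 24/5 = 114582 - 24/5 = 572886/5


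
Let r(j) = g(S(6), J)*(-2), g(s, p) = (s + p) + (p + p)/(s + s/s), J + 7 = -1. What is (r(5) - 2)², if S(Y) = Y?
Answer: 2116/49 ≈ 43.184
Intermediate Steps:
J = -8 (J = -7 - 1 = -8)
g(s, p) = p + s + 2*p/(1 + s) (g(s, p) = (p + s) + (2*p)/(s + 1) = (p + s) + (2*p)/(1 + s) = (p + s) + 2*p/(1 + s) = p + s + 2*p/(1 + s))
r(j) = 60/7 (r(j) = ((6 + 6² + 3*(-8) - 8*6)/(1 + 6))*(-2) = ((6 + 36 - 24 - 48)/7)*(-2) = ((⅐)*(-30))*(-2) = -30/7*(-2) = 60/7)
(r(5) - 2)² = (60/7 - 2)² = (46/7)² = 2116/49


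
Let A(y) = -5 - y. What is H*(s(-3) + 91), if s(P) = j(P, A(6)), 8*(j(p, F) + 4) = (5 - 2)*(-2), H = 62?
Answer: 10695/2 ≈ 5347.5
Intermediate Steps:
j(p, F) = -19/4 (j(p, F) = -4 + ((5 - 2)*(-2))/8 = -4 + (3*(-2))/8 = -4 + (⅛)*(-6) = -4 - ¾ = -19/4)
s(P) = -19/4
H*(s(-3) + 91) = 62*(-19/4 + 91) = 62*(345/4) = 10695/2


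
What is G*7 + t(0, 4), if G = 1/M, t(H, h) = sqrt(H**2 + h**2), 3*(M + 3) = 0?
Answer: 5/3 ≈ 1.6667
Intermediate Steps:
M = -3 (M = -3 + (1/3)*0 = -3 + 0 = -3)
G = -1/3 (G = 1/(-3) = -1/3 ≈ -0.33333)
G*7 + t(0, 4) = -1/3*7 + sqrt(0**2 + 4**2) = -7/3 + sqrt(0 + 16) = -7/3 + sqrt(16) = -7/3 + 4 = 5/3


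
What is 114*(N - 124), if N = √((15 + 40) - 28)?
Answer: -14136 + 342*√3 ≈ -13544.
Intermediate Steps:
N = 3*√3 (N = √(55 - 28) = √27 = 3*√3 ≈ 5.1962)
114*(N - 124) = 114*(3*√3 - 124) = 114*(-124 + 3*√3) = -14136 + 342*√3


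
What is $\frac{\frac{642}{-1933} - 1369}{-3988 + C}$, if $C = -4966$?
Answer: $\frac{240629}{1573462} \approx 0.15293$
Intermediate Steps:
$\frac{\frac{642}{-1933} - 1369}{-3988 + C} = \frac{\frac{642}{-1933} - 1369}{-3988 - 4966} = \frac{642 \left(- \frac{1}{1933}\right) - 1369}{-8954} = \left(- \frac{642}{1933} - 1369\right) \left(- \frac{1}{8954}\right) = \left(- \frac{2646919}{1933}\right) \left(- \frac{1}{8954}\right) = \frac{240629}{1573462}$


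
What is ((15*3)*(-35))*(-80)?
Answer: 126000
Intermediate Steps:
((15*3)*(-35))*(-80) = (45*(-35))*(-80) = -1575*(-80) = 126000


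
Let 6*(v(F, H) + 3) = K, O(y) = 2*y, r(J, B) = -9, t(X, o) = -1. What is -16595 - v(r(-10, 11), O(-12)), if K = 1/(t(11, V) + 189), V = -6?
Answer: -18715777/1128 ≈ -16592.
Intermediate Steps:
K = 1/188 (K = 1/(-1 + 189) = 1/188 ≈ 0.0053191)
v(F, H) = -3383/1128 (v(F, H) = -3 + (⅙)*(1/188) = -3 + 1/1128 = -3383/1128)
-16595 - v(r(-10, 11), O(-12)) = -16595 - 1*(-3383/1128) = -16595 + 3383/1128 = -18715777/1128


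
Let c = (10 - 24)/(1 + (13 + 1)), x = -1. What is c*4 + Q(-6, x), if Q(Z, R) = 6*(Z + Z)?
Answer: -1136/15 ≈ -75.733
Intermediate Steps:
Q(Z, R) = 12*Z (Q(Z, R) = 6*(2*Z) = 12*Z)
c = -14/15 (c = -14/(1 + 14) = -14/15 ≈ -0.93333)
c*4 + Q(-6, x) = -14/15*4 + 12*(-6) = -56/15 - 72 = -1136/15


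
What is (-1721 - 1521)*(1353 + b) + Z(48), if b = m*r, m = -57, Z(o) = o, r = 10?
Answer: -2538438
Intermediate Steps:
b = -570 (b = -57*10 = -570)
(-1721 - 1521)*(1353 + b) + Z(48) = (-1721 - 1521)*(1353 - 570) + 48 = -3242*783 + 48 = -2538486 + 48 = -2538438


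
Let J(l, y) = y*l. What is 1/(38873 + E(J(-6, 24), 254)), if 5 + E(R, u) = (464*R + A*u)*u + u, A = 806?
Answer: 1/35067754 ≈ 2.8516e-8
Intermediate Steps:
J(l, y) = l*y
E(R, u) = -5 + u + u*(464*R + 806*u) (E(R, u) = -5 + ((464*R + 806*u)*u + u) = -5 + (u*(464*R + 806*u) + u) = -5 + (u + u*(464*R + 806*u)) = -5 + u + u*(464*R + 806*u))
1/(38873 + E(J(-6, 24), 254)) = 1/(38873 + (-5 + 254 + 806*254² + 464*(-6*24)*254)) = 1/(38873 + (-5 + 254 + 806*64516 + 464*(-144)*254)) = 1/(38873 + (-5 + 254 + 51999896 - 16971264)) = 1/(38873 + 35028881) = 1/35067754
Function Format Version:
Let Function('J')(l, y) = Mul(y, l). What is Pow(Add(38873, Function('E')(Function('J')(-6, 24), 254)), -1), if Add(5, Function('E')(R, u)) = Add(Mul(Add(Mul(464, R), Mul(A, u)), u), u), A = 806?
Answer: Rational(1, 35067754) ≈ 2.8516e-8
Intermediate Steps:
Function('J')(l, y) = Mul(l, y)
Function('E')(R, u) = Add(-5, u, Mul(u, Add(Mul(464, R), Mul(806, u)))) (Function('E')(R, u) = Add(-5, Add(Mul(Add(Mul(464, R), Mul(806, u)), u), u)) = Add(-5, Add(Mul(u, Add(Mul(464, R), Mul(806, u))), u)) = Add(-5, Add(u, Mul(u, Add(Mul(464, R), Mul(806, u))))) = Add(-5, u, Mul(u, Add(Mul(464, R), Mul(806, u)))))
Pow(Add(38873, Function('E')(Function('J')(-6, 24), 254)), -1) = Pow(Add(38873, Add(-5, 254, Mul(806, Pow(254, 2)), Mul(464, Mul(-6, 24), 254))), -1) = Pow(Add(38873, Add(-5, 254, Mul(806, 64516), Mul(464, -144, 254))), -1) = Pow(Add(38873, Add(-5, 254, 51999896, -16971264)), -1) = Pow(Add(38873, 35028881), -1) = Pow(35067754, -1) = Rational(1, 35067754)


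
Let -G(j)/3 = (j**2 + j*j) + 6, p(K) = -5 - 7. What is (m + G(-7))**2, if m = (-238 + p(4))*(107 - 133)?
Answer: 38291344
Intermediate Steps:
p(K) = -12
G(j) = -18 - 6*j**2 (G(j) = -3*((j**2 + j*j) + 6) = -3*((j**2 + j**2) + 6) = -3*(2*j**2 + 6) = -3*(6 + 2*j**2) = -18 - 6*j**2)
m = 6500 (m = (-238 - 12)*(107 - 133) = -250*(-26) = 6500)
(m + G(-7))**2 = (6500 + (-18 - 6*(-7)**2))**2 = (6500 + (-18 - 6*49))**2 = (6500 + (-18 - 294))**2 = (6500 - 312)**2 = 6188**2 = 38291344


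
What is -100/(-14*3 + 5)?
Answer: 100/37 ≈ 2.7027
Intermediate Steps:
-100/(-14*3 + 5) = -100/(-42 + 5) = -100/(-37) = -100*(-1/37) = 100/37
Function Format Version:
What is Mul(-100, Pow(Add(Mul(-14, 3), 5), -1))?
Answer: Rational(100, 37) ≈ 2.7027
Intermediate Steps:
Mul(-100, Pow(Add(Mul(-14, 3), 5), -1)) = Mul(-100, Pow(Add(-42, 5), -1)) = Mul(-100, Pow(-37, -1)) = Mul(-100, Rational(-1, 37)) = Rational(100, 37)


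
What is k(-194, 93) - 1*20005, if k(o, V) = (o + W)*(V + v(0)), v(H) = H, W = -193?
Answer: -55996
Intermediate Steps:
k(o, V) = V*(-193 + o) (k(o, V) = (o - 193)*(V + 0) = (-193 + o)*V = V*(-193 + o))
k(-194, 93) - 1*20005 = 93*(-193 - 194) - 1*20005 = 93*(-387) - 20005 = -35991 - 20005 = -55996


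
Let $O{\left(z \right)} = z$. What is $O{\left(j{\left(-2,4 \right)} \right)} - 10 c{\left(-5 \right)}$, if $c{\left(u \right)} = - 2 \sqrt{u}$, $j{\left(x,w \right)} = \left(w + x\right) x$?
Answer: $-4 + 20 i \sqrt{5} \approx -4.0 + 44.721 i$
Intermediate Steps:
$j{\left(x,w \right)} = x \left(w + x\right)$
$O{\left(j{\left(-2,4 \right)} \right)} - 10 c{\left(-5 \right)} = - 2 \left(4 - 2\right) - 10 \left(- 2 \sqrt{-5}\right) = \left(-2\right) 2 - 10 \left(- 2 i \sqrt{5}\right) = -4 - 10 \left(- 2 i \sqrt{5}\right) = -4 + 20 i \sqrt{5}$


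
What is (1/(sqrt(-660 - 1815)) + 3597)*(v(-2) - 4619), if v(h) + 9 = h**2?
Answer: -16632528 + 4624*I*sqrt(11)/165 ≈ -1.6633e+7 + 92.946*I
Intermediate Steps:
v(h) = -9 + h**2
(1/(sqrt(-660 - 1815)) + 3597)*(v(-2) - 4619) = (1/(sqrt(-660 - 1815)) + 3597)*((-9 + (-2)**2) - 4619) = (1/(sqrt(-2475)) + 3597)*((-9 + 4) - 4619) = (1/(15*I*sqrt(11)) + 3597)*(-5 - 4619) = (-I*sqrt(11)/165 + 3597)*(-4624) = (3597 - I*sqrt(11)/165)*(-4624) = -16632528 + 4624*I*sqrt(11)/165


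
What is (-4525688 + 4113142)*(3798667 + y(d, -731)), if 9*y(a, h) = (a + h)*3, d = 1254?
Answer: -4701590390104/3 ≈ -1.5672e+12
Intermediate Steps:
y(a, h) = a/3 + h/3 (y(a, h) = ((a + h)*3)/9 = (3*a + 3*h)/9 = a/3 + h/3)
(-4525688 + 4113142)*(3798667 + y(d, -731)) = (-4525688 + 4113142)*(3798667 + ((⅓)*1254 + (⅓)*(-731))) = -412546*(3798667 + (418 - 731/3)) = -412546*(3798667 + 523/3) = -412546*11396524/3 = -4701590390104/3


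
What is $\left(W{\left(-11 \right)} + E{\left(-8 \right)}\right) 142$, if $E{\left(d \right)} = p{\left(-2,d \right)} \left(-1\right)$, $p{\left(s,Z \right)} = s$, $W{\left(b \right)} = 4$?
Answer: $852$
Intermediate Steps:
$E{\left(d \right)} = 2$ ($E{\left(d \right)} = \left(-2\right) \left(-1\right) = 2$)
$\left(W{\left(-11 \right)} + E{\left(-8 \right)}\right) 142 = \left(4 + 2\right) 142 = 6 \cdot 142 = 852$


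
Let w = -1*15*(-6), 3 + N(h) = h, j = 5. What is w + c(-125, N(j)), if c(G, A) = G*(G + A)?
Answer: 15465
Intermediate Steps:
N(h) = -3 + h
c(G, A) = G*(A + G)
w = 90 (w = -15*(-6) = 90)
w + c(-125, N(j)) = 90 - 125*((-3 + 5) - 125) = 90 - 125*(2 - 125) = 90 - 125*(-123) = 90 + 15375 = 15465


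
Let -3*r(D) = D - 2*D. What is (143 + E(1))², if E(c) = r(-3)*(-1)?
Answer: 20736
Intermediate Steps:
r(D) = D/3 (r(D) = -(D - 2*D)/3 = -(-1)*D/3 = D/3)
E(c) = 1 (E(c) = ((⅓)*(-3))*(-1) = -1*(-1) = 1)
(143 + E(1))² = (143 + 1)² = 144² = 20736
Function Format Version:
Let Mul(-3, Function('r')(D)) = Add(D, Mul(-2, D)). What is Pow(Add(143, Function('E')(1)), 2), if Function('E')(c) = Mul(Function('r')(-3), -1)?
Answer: 20736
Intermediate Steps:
Function('r')(D) = Mul(Rational(1, 3), D) (Function('r')(D) = Mul(Rational(-1, 3), Add(D, Mul(-2, D))) = Mul(Rational(-1, 3), Mul(-1, D)) = Mul(Rational(1, 3), D))
Function('E')(c) = 1 (Function('E')(c) = Mul(Mul(Rational(1, 3), -3), -1) = Mul(-1, -1) = 1)
Pow(Add(143, Function('E')(1)), 2) = Pow(Add(143, 1), 2) = Pow(144, 2) = 20736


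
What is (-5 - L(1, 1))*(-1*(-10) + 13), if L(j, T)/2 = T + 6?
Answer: -437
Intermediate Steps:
L(j, T) = 12 + 2*T (L(j, T) = 2*(T + 6) = 2*(6 + T) = 12 + 2*T)
(-5 - L(1, 1))*(-1*(-10) + 13) = (-5 - (12 + 2*1))*(-1*(-10) + 13) = (-5 - (12 + 2))*(10 + 13) = (-5 - 1*14)*23 = (-5 - 14)*23 = -19*23 = -437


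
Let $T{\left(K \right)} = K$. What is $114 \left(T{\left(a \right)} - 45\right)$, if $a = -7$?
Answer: $-5928$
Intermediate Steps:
$114 \left(T{\left(a \right)} - 45\right) = 114 \left(-7 - 45\right) = 114 \left(-52\right) = -5928$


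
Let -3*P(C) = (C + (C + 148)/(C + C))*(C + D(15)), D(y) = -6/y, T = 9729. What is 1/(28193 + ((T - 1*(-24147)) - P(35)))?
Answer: 1050/65627959 ≈ 1.5999e-5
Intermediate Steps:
P(C) = -(-⅖ + C)*(C + (148 + C)/(2*C))/3 (P(C) = -(C + (C + 148)/(C + C))*(C - 6/15)/3 = -(C + (148 + C)/((2*C)))*(C - 6*1/15)/3 = -(C + (148 + C)*(1/(2*C)))*(C - ⅖)/3 = -(C + (148 + C)/(2*C))*(-⅖ + C)/3 = -(-⅖ + C)*(C + (148 + C)/(2*C))/3)
1/(28193 + ((T - 1*(-24147)) - P(35))) = 1/(28193 + ((9729 - 1*(-24147)) - (296 - 1*35*(738 + 35 + 10*35²))/(30*35))) = 1/(28193 + ((9729 + 24147) - (296 - 1*35*(738 + 35 + 10*1225))/(30*35))) = 1/(28193 + (33876 - (296 - 1*35*(738 + 35 + 12250))/(30*35))) = 1/(28193 + (33876 - (296 - 1*35*13023)/(30*35))) = 1/(28193 + (33876 - (296 - 455805)/(30*35))) = 1/(28193 + (33876 - (-455509)/(30*35))) = 1/(28193 + (33876 - 1*(-455509/1050))) = 1/(28193 + (33876 + 455509/1050)) = 1/(28193 + 36025309/1050) = 1/(65627959/1050) = 1050/65627959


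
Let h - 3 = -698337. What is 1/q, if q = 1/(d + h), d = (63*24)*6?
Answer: -689262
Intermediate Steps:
h = -698334 (h = 3 - 698337 = -698334)
d = 9072 (d = 1512*6 = 9072)
q = -1/689262 (q = 1/(9072 - 698334) = 1/(-689262) = -1/689262 ≈ -1.4508e-6)
1/q = 1/(-1/689262) = -689262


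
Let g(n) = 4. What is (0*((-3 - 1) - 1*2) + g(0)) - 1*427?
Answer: -423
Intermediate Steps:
(0*((-3 - 1) - 1*2) + g(0)) - 1*427 = (0*((-3 - 1) - 1*2) + 4) - 1*427 = (0*(-4 - 2) + 4) - 427 = (0*(-6) + 4) - 427 = (0 + 4) - 427 = 4 - 427 = -423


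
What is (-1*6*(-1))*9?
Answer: 54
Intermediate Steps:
(-1*6*(-1))*9 = -6*(-1)*9 = 6*9 = 54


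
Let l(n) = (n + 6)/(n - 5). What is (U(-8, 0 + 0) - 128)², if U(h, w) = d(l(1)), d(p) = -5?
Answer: 17689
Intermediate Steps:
l(n) = (6 + n)/(-5 + n)
U(h, w) = -5
(U(-8, 0 + 0) - 128)² = (-5 - 128)² = (-133)² = 17689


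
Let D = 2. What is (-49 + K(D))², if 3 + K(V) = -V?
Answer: 2916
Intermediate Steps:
K(V) = -3 - V
(-49 + K(D))² = (-49 + (-3 - 1*2))² = (-49 + (-3 - 2))² = (-49 - 5)² = (-54)² = 2916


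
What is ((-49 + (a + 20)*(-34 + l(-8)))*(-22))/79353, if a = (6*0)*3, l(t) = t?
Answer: 19558/79353 ≈ 0.24647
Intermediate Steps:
a = 0 (a = 0*3 = 0)
((-49 + (a + 20)*(-34 + l(-8)))*(-22))/79353 = ((-49 + (0 + 20)*(-34 - 8))*(-22))/79353 = ((-49 + 20*(-42))*(-22))*(1/79353) = ((-49 - 840)*(-22))*(1/79353) = -889*(-22)*(1/79353) = 19558*(1/79353) = 19558/79353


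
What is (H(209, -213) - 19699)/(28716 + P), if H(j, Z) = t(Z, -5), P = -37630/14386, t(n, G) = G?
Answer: -141730872/206535373 ≈ -0.68623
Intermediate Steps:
P = -18815/7193 (P = -37630*1/14386 = -18815/7193 ≈ -2.6157)
H(j, Z) = -5
(H(209, -213) - 19699)/(28716 + P) = (-5 - 19699)/(28716 - 18815/7193) = -19704/206535373/7193 = -19704*7193/206535373 = -141730872/206535373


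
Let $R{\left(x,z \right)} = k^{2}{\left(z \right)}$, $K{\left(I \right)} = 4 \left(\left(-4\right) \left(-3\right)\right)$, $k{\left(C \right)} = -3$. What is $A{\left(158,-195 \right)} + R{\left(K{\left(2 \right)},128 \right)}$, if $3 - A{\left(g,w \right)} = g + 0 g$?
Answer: $-146$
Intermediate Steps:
$A{\left(g,w \right)} = 3 - g$ ($A{\left(g,w \right)} = 3 - \left(g + 0 g\right) = 3 - \left(g + 0\right) = 3 - g$)
$K{\left(I \right)} = 48$ ($K{\left(I \right)} = 4 \cdot 12 = 48$)
$R{\left(x,z \right)} = 9$ ($R{\left(x,z \right)} = \left(-3\right)^{2} = 9$)
$A{\left(158,-195 \right)} + R{\left(K{\left(2 \right)},128 \right)} = \left(3 - 158\right) + 9 = -155 + 9 = -146$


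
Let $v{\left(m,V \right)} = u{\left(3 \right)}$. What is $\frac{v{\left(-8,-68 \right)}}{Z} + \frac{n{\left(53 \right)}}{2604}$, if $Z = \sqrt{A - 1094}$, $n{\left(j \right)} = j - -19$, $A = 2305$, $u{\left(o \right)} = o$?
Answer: $\frac{6}{217} + \frac{3 \sqrt{1211}}{1211} \approx 0.11386$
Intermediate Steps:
$n{\left(j \right)} = 19 + j$ ($n{\left(j \right)} = j + 19 = 19 + j$)
$v{\left(m,V \right)} = 3$
$Z = \sqrt{1211}$ ($Z = \sqrt{2305 - 1094} = \sqrt{1211} \approx 34.799$)
$\frac{v{\left(-8,-68 \right)}}{Z} + \frac{n{\left(53 \right)}}{2604} = \frac{3}{\sqrt{1211}} + \frac{19 + 53}{2604} = 3 \frac{\sqrt{1211}}{1211} + 72 \cdot \frac{1}{2604} = \frac{3 \sqrt{1211}}{1211} + \frac{6}{217} = \frac{6}{217} + \frac{3 \sqrt{1211}}{1211}$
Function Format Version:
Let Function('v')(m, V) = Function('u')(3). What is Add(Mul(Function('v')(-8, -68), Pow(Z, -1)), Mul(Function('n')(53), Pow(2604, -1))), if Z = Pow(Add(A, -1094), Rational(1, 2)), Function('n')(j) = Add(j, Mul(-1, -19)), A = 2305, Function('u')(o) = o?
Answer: Add(Rational(6, 217), Mul(Rational(3, 1211), Pow(1211, Rational(1, 2)))) ≈ 0.11386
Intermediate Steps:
Function('n')(j) = Add(19, j) (Function('n')(j) = Add(j, 19) = Add(19, j))
Function('v')(m, V) = 3
Z = Pow(1211, Rational(1, 2)) (Z = Pow(Add(2305, -1094), Rational(1, 2)) = Pow(1211, Rational(1, 2)) ≈ 34.799)
Add(Mul(Function('v')(-8, -68), Pow(Z, -1)), Mul(Function('n')(53), Pow(2604, -1))) = Add(Mul(3, Pow(Pow(1211, Rational(1, 2)), -1)), Mul(Add(19, 53), Pow(2604, -1))) = Add(Mul(3, Mul(Rational(1, 1211), Pow(1211, Rational(1, 2)))), Mul(72, Rational(1, 2604))) = Add(Mul(Rational(3, 1211), Pow(1211, Rational(1, 2))), Rational(6, 217)) = Add(Rational(6, 217), Mul(Rational(3, 1211), Pow(1211, Rational(1, 2))))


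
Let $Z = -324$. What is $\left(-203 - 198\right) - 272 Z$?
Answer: $87727$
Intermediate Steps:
$\left(-203 - 198\right) - 272 Z = \left(-203 - 198\right) - -88128 = \left(-203 - 198\right) + 88128 = -401 + 88128 = 87727$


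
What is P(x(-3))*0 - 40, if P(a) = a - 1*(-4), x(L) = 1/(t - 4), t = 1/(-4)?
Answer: -40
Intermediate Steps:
t = -¼ ≈ -0.25000
x(L) = -4/17 (x(L) = 1/(-¼ - 4) = 1/(-17/4) = -4/17)
P(a) = 4 + a (P(a) = a + 4 = 4 + a)
P(x(-3))*0 - 40 = (4 - 4/17)*0 - 40 = (64/17)*0 - 40 = 0 - 40 = -40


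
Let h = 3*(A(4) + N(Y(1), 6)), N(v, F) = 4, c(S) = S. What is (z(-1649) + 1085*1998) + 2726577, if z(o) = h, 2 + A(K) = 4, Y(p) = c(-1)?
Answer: 4894425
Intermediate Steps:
Y(p) = -1
A(K) = 2 (A(K) = -2 + 4 = 2)
h = 18 (h = 3*(2 + 4) = 3*6 = 18)
z(o) = 18
(z(-1649) + 1085*1998) + 2726577 = (18 + 1085*1998) + 2726577 = (18 + 2167830) + 2726577 = 2167848 + 2726577 = 4894425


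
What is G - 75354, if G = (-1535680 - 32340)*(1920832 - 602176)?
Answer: -2067679056474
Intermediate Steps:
G = -2067678981120 (G = -1568020*1318656 = -2067678981120)
G - 75354 = -2067678981120 - 75354 = -2067679056474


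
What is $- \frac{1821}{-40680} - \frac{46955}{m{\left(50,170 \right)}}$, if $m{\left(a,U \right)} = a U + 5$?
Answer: $- \frac{42103151}{7688520} \approx -5.4761$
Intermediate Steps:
$m{\left(a,U \right)} = 5 + U a$ ($m{\left(a,U \right)} = U a + 5 = 5 + U a$)
$- \frac{1821}{-40680} - \frac{46955}{m{\left(50,170 \right)}} = - \frac{1821}{-40680} - \frac{46955}{5 + 170 \cdot 50} = \left(-1821\right) \left(- \frac{1}{40680}\right) - \frac{46955}{5 + 8500} = \frac{607}{13560} - \frac{46955}{8505} = \frac{607}{13560} - \frac{9391}{1701} = - \frac{42103151}{7688520}$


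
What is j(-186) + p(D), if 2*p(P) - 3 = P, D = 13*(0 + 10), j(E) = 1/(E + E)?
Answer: 24737/372 ≈ 66.497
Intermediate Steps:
j(E) = 1/(2*E)
D = 130 (D = 13*10 = 130)
p(P) = 3/2 + P/2
j(-186) + p(D) = (½)/(-186) + (3/2 + (½)*130) = (½)*(-1/186) + (3/2 + 65) = -1/372 + 133/2 = 24737/372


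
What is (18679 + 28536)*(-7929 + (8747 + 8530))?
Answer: 441365820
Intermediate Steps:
(18679 + 28536)*(-7929 + (8747 + 8530)) = 47215*(-7929 + 17277) = 47215*9348 = 441365820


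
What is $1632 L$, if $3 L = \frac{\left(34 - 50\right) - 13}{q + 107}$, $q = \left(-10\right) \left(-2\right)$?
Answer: $- \frac{15776}{127} \approx -124.22$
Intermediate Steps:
$q = 20$
$L = - \frac{29}{381}$ ($L = \frac{\left(\left(34 - 50\right) - 13\right) \frac{1}{20 + 107}}{3} = \frac{\left(-16 + \left(-58 + 45\right)\right) \frac{1}{127}}{3} = \frac{\left(-16 - 13\right) \frac{1}{127}}{3} = \frac{\left(-29\right) \frac{1}{127}}{3} = \frac{1}{3} \left(- \frac{29}{127}\right) = - \frac{29}{381} \approx -0.076115$)
$1632 L = 1632 \left(- \frac{29}{381}\right) = - \frac{15776}{127}$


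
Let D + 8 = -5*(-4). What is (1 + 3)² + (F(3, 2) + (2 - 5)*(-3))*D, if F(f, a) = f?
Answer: 160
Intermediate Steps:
D = 12 (D = -8 - 5*(-4) = -8 + 20 = 12)
(1 + 3)² + (F(3, 2) + (2 - 5)*(-3))*D = (1 + 3)² + (3 + (2 - 5)*(-3))*12 = 4² + (3 - 3*(-3))*12 = 16 + (3 + 9)*12 = 16 + 12*12 = 16 + 144 = 160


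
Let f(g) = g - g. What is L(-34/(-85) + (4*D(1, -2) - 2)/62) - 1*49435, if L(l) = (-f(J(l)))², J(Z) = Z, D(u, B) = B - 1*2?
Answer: -49435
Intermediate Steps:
D(u, B) = -2 + B (D(u, B) = B - 2 = -2 + B)
f(g) = 0
L(l) = 0 (L(l) = (-1*0)² = 0² = 0)
L(-34/(-85) + (4*D(1, -2) - 2)/62) - 1*49435 = 0 - 1*49435 = 0 - 49435 = -49435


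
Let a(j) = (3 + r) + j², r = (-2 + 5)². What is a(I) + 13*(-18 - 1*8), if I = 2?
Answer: -322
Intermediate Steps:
r = 9 (r = 3² = 9)
a(j) = 12 + j² (a(j) = (3 + 9) + j² = 12 + j²)
a(I) + 13*(-18 - 1*8) = (12 + 2²) + 13*(-18 - 1*8) = (12 + 4) + 13*(-18 - 8) = 16 + 13*(-26) = 16 - 338 = -322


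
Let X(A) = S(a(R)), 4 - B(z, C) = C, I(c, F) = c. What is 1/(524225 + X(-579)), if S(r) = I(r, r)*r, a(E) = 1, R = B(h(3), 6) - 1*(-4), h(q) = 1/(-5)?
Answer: 1/524226 ≈ 1.9076e-6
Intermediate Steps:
h(q) = -1/5
B(z, C) = 4 - C
R = 2 (R = (4 - 1*6) - 1*(-4) = (4 - 6) + 4 = -2 + 4 = 2)
S(r) = r**2 (S(r) = r*r = r**2)
X(A) = 1 (X(A) = 1**2 = 1)
1/(524225 + X(-579)) = 1/(524225 + 1) = 1/524226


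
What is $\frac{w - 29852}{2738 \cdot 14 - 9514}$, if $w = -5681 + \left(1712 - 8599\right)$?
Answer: $- \frac{7070}{4803} \approx -1.472$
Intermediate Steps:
$w = -12568$ ($w = -5681 + \left(1712 - 8599\right) = -5681 - 6887 = -12568$)
$\frac{w - 29852}{2738 \cdot 14 - 9514} = \frac{-12568 - 29852}{2738 \cdot 14 - 9514} = - \frac{42420}{38332 - 9514} = - \frac{42420}{28818} = \left(-42420\right) \frac{1}{28818} = - \frac{7070}{4803}$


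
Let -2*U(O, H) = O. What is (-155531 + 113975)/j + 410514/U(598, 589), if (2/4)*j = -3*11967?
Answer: -377734628/275241 ≈ -1372.4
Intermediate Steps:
j = -71802 (j = 2*(-3*11967) = 2*(-35901) = -71802)
U(O, H) = -O/2
(-155531 + 113975)/j + 410514/U(598, 589) = (-155531 + 113975)/(-71802) + 410514/((-½*598)) = -41556*(-1/71802) + 410514/(-299) = 6926/11967 + 410514*(-1/299) = 6926/11967 - 31578/23 = -377734628/275241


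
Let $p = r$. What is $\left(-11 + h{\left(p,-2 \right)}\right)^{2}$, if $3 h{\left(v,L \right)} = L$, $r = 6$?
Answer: $\frac{1225}{9} \approx 136.11$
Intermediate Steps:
$p = 6$
$h{\left(v,L \right)} = \frac{L}{3}$
$\left(-11 + h{\left(p,-2 \right)}\right)^{2} = \left(-11 + \frac{1}{3} \left(-2\right)\right)^{2} = \left(-11 - \frac{2}{3}\right)^{2} = \left(- \frac{35}{3}\right)^{2} = \frac{1225}{9}$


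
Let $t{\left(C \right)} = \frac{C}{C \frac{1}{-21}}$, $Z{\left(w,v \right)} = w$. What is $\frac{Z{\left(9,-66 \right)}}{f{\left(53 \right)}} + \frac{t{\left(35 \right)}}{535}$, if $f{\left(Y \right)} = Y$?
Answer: $\frac{3702}{28355} \approx 0.13056$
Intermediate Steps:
$t{\left(C \right)} = -21$ ($t{\left(C \right)} = \frac{C}{C \left(- \frac{1}{21}\right)} = \frac{C}{\left(- \frac{1}{21}\right) C} = C \left(- \frac{21}{C}\right) = -21$)
$\frac{Z{\left(9,-66 \right)}}{f{\left(53 \right)}} + \frac{t{\left(35 \right)}}{535} = \frac{9}{53} - \frac{21}{535} = \frac{3702}{28355}$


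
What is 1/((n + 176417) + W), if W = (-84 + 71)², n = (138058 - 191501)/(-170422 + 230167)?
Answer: 59745/10550077127 ≈ 5.6630e-6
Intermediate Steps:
n = -53443/59745 ≈ -0.89452
W = 169 (W = (-13)² = 169)
1/((n + 176417) + W) = 1/((-53443/59745 + 176417) + 169) = 1/(10539980222/59745 + 169) = 1/(10550077127/59745) = 59745/10550077127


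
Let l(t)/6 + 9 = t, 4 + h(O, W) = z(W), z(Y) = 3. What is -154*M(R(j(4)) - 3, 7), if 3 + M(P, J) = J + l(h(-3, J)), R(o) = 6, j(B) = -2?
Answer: 8624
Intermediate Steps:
h(O, W) = -1 (h(O, W) = -4 + 3 = -1)
l(t) = -54 + 6*t
M(P, J) = -63 + J (M(P, J) = -3 + (J + (-54 + 6*(-1))) = -3 + (J + (-54 - 6)) = -3 + (J - 60) = -3 + (-60 + J) = -63 + J)
-154*M(R(j(4)) - 3, 7) = -154*(-63 + 7) = -154*(-56) = 8624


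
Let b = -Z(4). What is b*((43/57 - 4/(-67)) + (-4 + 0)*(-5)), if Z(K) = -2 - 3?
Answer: 397445/3819 ≈ 104.07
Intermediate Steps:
Z(K) = -5
b = 5 (b = -1*(-5) = 5)
b*((43/57 - 4/(-67)) + (-4 + 0)*(-5)) = 5*((43/57 - 4/(-67)) + (-4 + 0)*(-5)) = 5*((43*(1/57) - 4*(-1/67)) - 4*(-5)) = 5*((43/57 + 4/67) + 20) = 5*(3109/3819 + 20) = 5*(79489/3819) = 397445/3819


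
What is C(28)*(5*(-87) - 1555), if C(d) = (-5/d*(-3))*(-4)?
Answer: 29850/7 ≈ 4264.3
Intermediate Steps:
C(d) = -60/d (C(d) = (15/d)*(-4) = -60/d)
C(28)*(5*(-87) - 1555) = (-60/28)*(5*(-87) - 1555) = (-60*1/28)*(-435 - 1555) = -15/7*(-1990) = 29850/7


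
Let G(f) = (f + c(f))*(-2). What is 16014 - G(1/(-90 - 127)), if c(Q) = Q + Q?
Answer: 3475032/217 ≈ 16014.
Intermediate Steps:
c(Q) = 2*Q
G(f) = -6*f (G(f) = (f + 2*f)*(-2) = (3*f)*(-2) = -6*f)
16014 - G(1/(-90 - 127)) = 16014 - (-6)/(-90 - 127) = 16014 - (-6)/(-217) = 16014 - (-6)*(-1)/217 = 16014 - 1*6/217 = 16014 - 6/217 = 3475032/217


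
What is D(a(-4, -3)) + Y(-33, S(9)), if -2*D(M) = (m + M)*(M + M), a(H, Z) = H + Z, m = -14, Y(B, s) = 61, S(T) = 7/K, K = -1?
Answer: -86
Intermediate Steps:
S(T) = -7 (S(T) = 7/(-1) = 7*(-1) = -7)
D(M) = -M*(-14 + M) (D(M) = -(-14 + M)*(M + M)/2 = -(-14 + M)*2*M/2 = -M*(-14 + M))
D(a(-4, -3)) + Y(-33, S(9)) = (-4 - 3)*(14 - (-4 - 3)) + 61 = -7*(14 - 1*(-7)) + 61 = -7*(14 + 7) + 61 = -7*21 + 61 = -147 + 61 = -86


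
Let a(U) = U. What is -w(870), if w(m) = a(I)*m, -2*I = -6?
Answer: -2610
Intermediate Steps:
I = 3 (I = -½*(-6) = 3)
w(m) = 3*m
-w(870) = -3*870 = -1*2610 = -2610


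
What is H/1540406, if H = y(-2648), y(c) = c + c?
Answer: -2648/770203 ≈ -0.0034381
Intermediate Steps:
y(c) = 2*c
H = -5296 (H = 2*(-2648) = -5296)
H/1540406 = -5296/1540406 = -5296*1/1540406 = -2648/770203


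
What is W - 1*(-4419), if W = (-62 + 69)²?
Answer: 4468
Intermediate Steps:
W = 49 (W = 7² = 49)
W - 1*(-4419) = 49 - 1*(-4419) = 49 + 4419 = 4468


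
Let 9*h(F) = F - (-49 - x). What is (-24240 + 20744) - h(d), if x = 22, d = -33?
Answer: -31502/9 ≈ -3500.2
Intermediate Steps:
h(F) = 71/9 + F/9 (h(F) = (F - (-49 - 1*22))/9 = (F - (-49 - 22))/9 = (F - 1*(-71))/9 = (F + 71)/9 = (71 + F)/9 = 71/9 + F/9)
(-24240 + 20744) - h(d) = (-24240 + 20744) - (71/9 + (⅑)*(-33)) = -3496 - (71/9 - 11/3) = -3496 - 1*38/9 = -3496 - 38/9 = -31502/9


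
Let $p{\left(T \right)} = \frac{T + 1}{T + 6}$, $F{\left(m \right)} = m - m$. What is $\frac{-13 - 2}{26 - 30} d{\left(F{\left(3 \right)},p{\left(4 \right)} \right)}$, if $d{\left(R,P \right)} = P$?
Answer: $\frac{15}{8} \approx 1.875$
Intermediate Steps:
$F{\left(m \right)} = 0$
$p{\left(T \right)} = \frac{1 + T}{6 + T}$
$\frac{-13 - 2}{26 - 30} d{\left(F{\left(3 \right)},p{\left(4 \right)} \right)} = \frac{-13 - 2}{26 - 30} \frac{1 + 4}{6 + 4} = - \frac{15}{-4} \cdot \frac{1}{10} \cdot 5 = \left(-15\right) \left(- \frac{1}{4}\right) \frac{1}{10} \cdot 5 = \frac{15}{4} \cdot \frac{1}{2} = \frac{15}{8}$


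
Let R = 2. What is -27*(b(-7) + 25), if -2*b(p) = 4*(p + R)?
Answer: -945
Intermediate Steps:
b(p) = -4 - 2*p (b(p) = -2*(p + 2) = -2*(2 + p) = -(8 + 4*p)/2 = -4 - 2*p)
-27*(b(-7) + 25) = -27*((-4 - 2*(-7)) + 25) = -27*((-4 + 14) + 25) = -27*(10 + 25) = -27*35 = -945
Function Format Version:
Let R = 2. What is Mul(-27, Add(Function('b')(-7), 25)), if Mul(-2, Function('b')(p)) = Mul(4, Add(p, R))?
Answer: -945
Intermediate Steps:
Function('b')(p) = Add(-4, Mul(-2, p)) (Function('b')(p) = Mul(Rational(-1, 2), Mul(4, Add(p, 2))) = Mul(Rational(-1, 2), Mul(4, Add(2, p))) = Mul(Rational(-1, 2), Add(8, Mul(4, p))) = Add(-4, Mul(-2, p)))
Mul(-27, Add(Function('b')(-7), 25)) = Mul(-27, Add(Add(-4, Mul(-2, -7)), 25)) = Mul(-27, Add(Add(-4, 14), 25)) = Mul(-27, Add(10, 25)) = Mul(-27, 35) = -945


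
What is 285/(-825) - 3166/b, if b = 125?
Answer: -35301/1375 ≈ -25.673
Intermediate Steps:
285/(-825) - 3166/b = 285/(-825) - 3166/125 = 285*(-1/825) - 3166*1/125 = -19/55 - 3166/125 = -35301/1375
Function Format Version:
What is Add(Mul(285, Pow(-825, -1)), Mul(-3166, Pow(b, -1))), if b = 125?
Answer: Rational(-35301, 1375) ≈ -25.673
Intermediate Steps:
Add(Mul(285, Pow(-825, -1)), Mul(-3166, Pow(b, -1))) = Add(Mul(285, Pow(-825, -1)), Mul(-3166, Pow(125, -1))) = Add(Mul(285, Rational(-1, 825)), Mul(-3166, Rational(1, 125))) = Add(Rational(-19, 55), Rational(-3166, 125)) = Rational(-35301, 1375)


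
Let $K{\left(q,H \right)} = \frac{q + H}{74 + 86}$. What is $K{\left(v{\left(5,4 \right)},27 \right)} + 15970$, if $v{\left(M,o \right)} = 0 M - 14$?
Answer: $\frac{2555213}{160} \approx 15970.0$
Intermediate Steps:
$v{\left(M,o \right)} = -14$ ($v{\left(M,o \right)} = 0 - 14 = -14$)
$K{\left(q,H \right)} = \frac{H}{160} + \frac{q}{160}$ ($K{\left(q,H \right)} = \frac{H + q}{160} = \left(H + q\right) \frac{1}{160} = \frac{H}{160} + \frac{q}{160}$)
$K{\left(v{\left(5,4 \right)},27 \right)} + 15970 = \left(\frac{1}{160} \cdot 27 + \frac{1}{160} \left(-14\right)\right) + 15970 = \left(\frac{27}{160} - \frac{7}{80}\right) + 15970 = \frac{13}{160} + 15970 = \frac{2555213}{160}$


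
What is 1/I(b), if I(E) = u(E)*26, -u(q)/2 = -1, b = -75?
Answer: 1/52 ≈ 0.019231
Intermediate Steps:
u(q) = 2 (u(q) = -2*(-1) = 2)
I(E) = 52 (I(E) = 2*26 = 52)
1/I(b) = 1/52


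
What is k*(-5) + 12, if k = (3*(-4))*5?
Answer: 312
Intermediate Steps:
k = -60 (k = -12*5 = -60)
k*(-5) + 12 = -60*(-5) + 12 = 300 + 12 = 312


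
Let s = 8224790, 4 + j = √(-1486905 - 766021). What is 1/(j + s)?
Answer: 4112393/33823553499361 - I*√2252926/67647106998722 ≈ 1.2158e-7 - 2.2188e-11*I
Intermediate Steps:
j = -4 + I*√2252926 (j = -4 + √(-1486905 - 766021) = -4 + √(-2252926) = -4 + I*√2252926 ≈ -4.0 + 1501.0*I)
1/(j + s) = 1/((-4 + I*√2252926) + 8224790) = 1/(8224786 + I*√2252926)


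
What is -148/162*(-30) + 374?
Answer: 10838/27 ≈ 401.41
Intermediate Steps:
-148/162*(-30) + 374 = -148*1/162*(-30) + 374 = -74/81*(-30) + 374 = 740/27 + 374 = 10838/27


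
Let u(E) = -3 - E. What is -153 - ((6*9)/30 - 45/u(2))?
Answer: -819/5 ≈ -163.80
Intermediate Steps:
-153 - ((6*9)/30 - 45/u(2)) = -153 - ((6*9)/30 - 45/(-3 - 1*2)) = -153 - (54*(1/30) - 45/(-3 - 2)) = -153 - (9/5 - 45/(-5)) = -153 - (9/5 - 45*(-⅕)) = -153 - (9/5 + 9) = -153 - 1*54/5 = -153 - 54/5 = -819/5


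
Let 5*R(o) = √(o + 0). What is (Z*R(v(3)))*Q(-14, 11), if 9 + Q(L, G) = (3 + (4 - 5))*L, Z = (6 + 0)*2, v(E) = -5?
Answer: -444*I*√5/5 ≈ -198.56*I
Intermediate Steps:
Z = 12 (Z = 6*2 = 12)
Q(L, G) = -9 + 2*L (Q(L, G) = -9 + (3 + (4 - 5))*L = -9 + (3 - 1)*L = -9 + 2*L)
R(o) = √o/5 (R(o) = √(o + 0)/5 = √o/5)
(Z*R(v(3)))*Q(-14, 11) = (12*(√(-5)/5))*(-9 + 2*(-14)) = (12*((I*√5)/5))*(-9 - 28) = (12*(I*√5/5))*(-37) = (12*I*√5/5)*(-37) = -444*I*√5/5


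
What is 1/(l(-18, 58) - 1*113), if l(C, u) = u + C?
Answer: -1/73 ≈ -0.013699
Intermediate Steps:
l(C, u) = C + u
1/(l(-18, 58) - 1*113) = 1/((-18 + 58) - 1*113) = 1/(40 - 113) = 1/(-73) = -1/73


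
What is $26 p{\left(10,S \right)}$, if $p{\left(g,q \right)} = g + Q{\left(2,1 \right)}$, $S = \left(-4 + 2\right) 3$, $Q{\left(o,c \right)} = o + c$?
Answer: $338$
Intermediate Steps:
$Q{\left(o,c \right)} = c + o$
$S = -6$ ($S = \left(-2\right) 3 = -6$)
$p{\left(g,q \right)} = 3 + g$ ($p{\left(g,q \right)} = g + \left(1 + 2\right) = g + 3 = 3 + g$)
$26 p{\left(10,S \right)} = 26 \left(3 + 10\right) = 26 \cdot 13 = 338$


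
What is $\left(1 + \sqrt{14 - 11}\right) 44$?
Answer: $44 + 44 \sqrt{3} \approx 120.21$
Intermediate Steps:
$\left(1 + \sqrt{14 - 11}\right) 44 = \left(1 + \sqrt{3}\right) 44 = 44 + 44 \sqrt{3}$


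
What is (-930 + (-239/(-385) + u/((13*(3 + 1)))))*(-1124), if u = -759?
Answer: 5310446747/5005 ≈ 1.0610e+6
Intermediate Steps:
(-930 + (-239/(-385) + u/((13*(3 + 1)))))*(-1124) = (-930 + (-239/(-385) - 759*1/(13*(3 + 1))))*(-1124) = (-930 + (-239*(-1/385) - 759/(13*4)))*(-1124) = (-930 + (239/385 - 759/52))*(-1124) = (-930 - 279787/20020)*(-1124) = -18898387/20020*(-1124) = 5310446747/5005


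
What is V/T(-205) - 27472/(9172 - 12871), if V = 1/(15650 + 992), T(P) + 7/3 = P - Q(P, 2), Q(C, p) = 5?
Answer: 291229397191/39212928846 ≈ 7.4269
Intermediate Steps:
T(P) = -22/3 + P (T(P) = -7/3 + (P - 1*5) = -7/3 + (P - 5) = -7/3 + (-5 + P) = -22/3 + P)
V = 1/16642 ≈ 6.0089e-5
V/T(-205) - 27472/(9172 - 12871) = 1/(16642*(-22/3 - 205)) - 27472/(9172 - 12871) = 1/(16642*(-637/3)) - 27472/(-3699) = (1/16642)*(-3/637) - 27472*(-1/3699) = -3/10600954 + 27472/3699 = 291229397191/39212928846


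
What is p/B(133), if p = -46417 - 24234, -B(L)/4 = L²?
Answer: 10093/10108 ≈ 0.99852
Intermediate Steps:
B(L) = -4*L²
p = -70651
p/B(133) = -70651/((-4*133²)) = -70651/((-4*17689)) = -70651/(-70756) = -70651*(-1/70756) = 10093/10108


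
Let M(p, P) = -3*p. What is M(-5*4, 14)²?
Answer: 3600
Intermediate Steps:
M(-5*4, 14)² = (-(-15)*4)² = (-3*(-20))² = 60² = 3600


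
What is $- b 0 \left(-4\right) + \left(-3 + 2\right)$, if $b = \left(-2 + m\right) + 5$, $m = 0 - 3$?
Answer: $-1$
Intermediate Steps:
$m = -3$
$b = 0$ ($b = \left(-2 - 3\right) + 5 = -5 + 5 = 0$)
$- b 0 \left(-4\right) + \left(-3 + 2\right) = - 0 \cdot 0 \left(-4\right) + \left(-3 + 2\right) = - 0 \left(-4\right) - 1 = \left(-1\right) 0 - 1 = 0 - 1 = -1$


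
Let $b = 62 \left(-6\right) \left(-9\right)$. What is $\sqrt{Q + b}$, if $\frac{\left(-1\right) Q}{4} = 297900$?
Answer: $6 i \sqrt{33007} \approx 1090.1 i$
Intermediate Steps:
$Q = -1191600$ ($Q = \left(-4\right) 297900 = -1191600$)
$b = 3348$ ($b = \left(-372\right) \left(-9\right) = 3348$)
$\sqrt{Q + b} = \sqrt{-1191600 + 3348} = \sqrt{-1188252} = 6 i \sqrt{33007}$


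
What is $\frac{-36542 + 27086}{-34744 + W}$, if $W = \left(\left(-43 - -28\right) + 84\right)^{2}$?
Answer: $\frac{9456}{29983} \approx 0.31538$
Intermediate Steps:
$W = 4761$ ($W = \left(\left(-43 + 28\right) + 84\right)^{2} = \left(-15 + 84\right)^{2} = 69^{2} = 4761$)
$\frac{-36542 + 27086}{-34744 + W} = \frac{-36542 + 27086}{-34744 + 4761} = - \frac{9456}{-29983} = \left(-9456\right) \left(- \frac{1}{29983}\right) = \frac{9456}{29983}$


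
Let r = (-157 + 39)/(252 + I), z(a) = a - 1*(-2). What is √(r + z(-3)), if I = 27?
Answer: I*√12307/93 ≈ 1.1929*I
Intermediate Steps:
z(a) = 2 + a (z(a) = a + 2 = 2 + a)
r = -118/279 (r = (-157 + 39)/(252 + 27) = -118/279 ≈ -0.42294)
√(r + z(-3)) = √(-118/279 + (2 - 3)) = √(-118/279 - 1) = √(-397/279) = I*√12307/93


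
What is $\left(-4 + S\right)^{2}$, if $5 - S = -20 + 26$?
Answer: $25$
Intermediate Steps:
$S = -1$ ($S = 5 - \left(-20 + 26\right) = 5 - 6 = -1$)
$\left(-4 + S\right)^{2} = \left(-4 - 1\right)^{2} = \left(-5\right)^{2} = 25$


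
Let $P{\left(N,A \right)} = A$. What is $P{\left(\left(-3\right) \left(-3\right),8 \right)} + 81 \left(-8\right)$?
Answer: $-640$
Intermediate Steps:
$P{\left(\left(-3\right) \left(-3\right),8 \right)} + 81 \left(-8\right) = 8 + 81 \left(-8\right) = 8 - 648 = -640$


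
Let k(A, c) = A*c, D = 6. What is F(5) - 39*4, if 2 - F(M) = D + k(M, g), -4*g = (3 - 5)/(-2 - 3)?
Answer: -319/2 ≈ -159.50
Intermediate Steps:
g = -⅒ (g = -(3 - 5)/(4*(-2 - 3)) = -(-1)/(2*(-5)) = -(-1)*(-1)/(2*5) = -¼*⅖ = -⅒ ≈ -0.10000)
F(M) = -4 + M/10 (F(M) = 2 - (6 + M*(-⅒)) = 2 - (6 - M/10) = 2 + (-6 + M/10) = -4 + M/10)
F(5) - 39*4 = (-4 + (⅒)*5) - 39*4 = (-4 + ½) - 13*12 = -7/2 - 156 = -319/2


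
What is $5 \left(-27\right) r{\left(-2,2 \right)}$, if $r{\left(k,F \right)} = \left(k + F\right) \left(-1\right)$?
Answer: $0$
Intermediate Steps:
$r{\left(k,F \right)} = - F - k$ ($r{\left(k,F \right)} = \left(F + k\right) \left(-1\right) = - F - k$)
$5 \left(-27\right) r{\left(-2,2 \right)} = 5 \left(-27\right) \left(\left(-1\right) 2 - -2\right) = - 135 \left(-2 + 2\right) = \left(-135\right) 0 = 0$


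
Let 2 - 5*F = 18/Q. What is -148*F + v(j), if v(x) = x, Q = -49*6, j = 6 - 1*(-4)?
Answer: -12498/245 ≈ -51.012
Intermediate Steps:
j = 10 (j = 6 + 4 = 10)
Q = -294
F = 101/245 (F = ⅖ - 18/(5*(-294)) = ⅖ - 18*(-1)/(5*294) = ⅖ - ⅕*(-3/49) = ⅖ + 3/245 = 101/245 ≈ 0.41224)
-148*F + v(j) = -148*101/245 + 10 = -14948/245 + 10 = -12498/245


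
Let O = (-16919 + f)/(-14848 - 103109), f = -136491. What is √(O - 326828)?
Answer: I*√4547418929977602/117957 ≈ 571.69*I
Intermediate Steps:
O = 153410/117957 (O = (-16919 - 136491)/(-14848 - 103109) = -153410/(-117957) = -153410*(-1/117957) = 153410/117957 ≈ 1.3006)
√(O - 326828) = √(153410/117957 - 326828) = √(-38551496986/117957) = I*√4547418929977602/117957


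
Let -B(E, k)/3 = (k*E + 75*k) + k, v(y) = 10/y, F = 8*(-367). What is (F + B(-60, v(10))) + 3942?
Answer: 958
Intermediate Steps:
F = -2936
B(E, k) = -228*k - 3*E*k (B(E, k) = -3*((k*E + 75*k) + k) = -3*((E*k + 75*k) + k) = -3*((75*k + E*k) + k) = -3*(76*k + E*k) = -228*k - 3*E*k)
(F + B(-60, v(10))) + 3942 = (-2936 - 3*10/10*(76 - 60)) + 3942 = (-2936 - 3*10*(⅒)*16) + 3942 = (-2936 - 3*1*16) + 3942 = (-2936 - 48) + 3942 = -2984 + 3942 = 958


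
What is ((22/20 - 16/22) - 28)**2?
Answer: 9235521/12100 ≈ 763.27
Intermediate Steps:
((22/20 - 16/22) - 28)**2 = ((22*(1/20) - 16*1/22) - 28)**2 = ((11/10 - 8/11) - 28)**2 = (41/110 - 28)**2 = (-3039/110)**2 = 9235521/12100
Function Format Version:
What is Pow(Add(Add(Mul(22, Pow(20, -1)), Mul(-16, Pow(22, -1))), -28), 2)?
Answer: Rational(9235521, 12100) ≈ 763.27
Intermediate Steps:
Pow(Add(Add(Mul(22, Pow(20, -1)), Mul(-16, Pow(22, -1))), -28), 2) = Pow(Add(Add(Mul(22, Rational(1, 20)), Mul(-16, Rational(1, 22))), -28), 2) = Pow(Add(Add(Rational(11, 10), Rational(-8, 11)), -28), 2) = Pow(Add(Rational(41, 110), -28), 2) = Pow(Rational(-3039, 110), 2) = Rational(9235521, 12100)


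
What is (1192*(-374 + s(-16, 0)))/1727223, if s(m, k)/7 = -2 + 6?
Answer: -412432/1727223 ≈ -0.23878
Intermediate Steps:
s(m, k) = 28 (s(m, k) = 7*(-2 + 6) = 7*4 = 28)
(1192*(-374 + s(-16, 0)))/1727223 = (1192*(-374 + 28))/1727223 = (1192*(-346))*(1/1727223) = -412432*1/1727223 = -412432/1727223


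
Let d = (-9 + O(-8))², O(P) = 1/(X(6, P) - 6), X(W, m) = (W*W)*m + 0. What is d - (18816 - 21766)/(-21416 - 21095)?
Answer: 42514709857/524925828 ≈ 80.992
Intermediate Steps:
X(W, m) = m*W² (X(W, m) = W²*m + 0 = m*W² + 0 = m*W²)
O(P) = 1/(-6 + 36*P) (O(P) = 1/(P*6² - 6) = 1/(P*36 - 6) = 1/(36*P - 6) = 1/(-6 + 36*P))
d = 7006609/86436 (d = (-9 + 1/(6*(-1 + 6*(-8))))² = (-9 + 1/(6*(-1 - 48)))² = (-9 + (⅙)/(-49))² = (-9 + (⅙)*(-1/49))² = (-9 - 1/294)² = (-2647/294)² = 7006609/86436 ≈ 81.061)
d - (18816 - 21766)/(-21416 - 21095) = 7006609/86436 - (18816 - 21766)/(-21416 - 21095) = 7006609/86436 - (-2950)/(-42511) = 7006609/86436 - (-2950)*(-1)/42511 = 7006609/86436 - 1*2950/42511 = 7006609/86436 - 2950/42511 = 42514709857/524925828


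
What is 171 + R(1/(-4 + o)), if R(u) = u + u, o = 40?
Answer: 3079/18 ≈ 171.06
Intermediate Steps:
R(u) = 2*u
171 + R(1/(-4 + o)) = 171 + 2/(-4 + 40) = 171 + 2/36 = 171 + 2*(1/36) = 171 + 1/18 = 3079/18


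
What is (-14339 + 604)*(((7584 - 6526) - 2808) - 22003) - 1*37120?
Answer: 326210335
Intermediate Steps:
(-14339 + 604)*(((7584 - 6526) - 2808) - 22003) - 1*37120 = -13735*((1058 - 2808) - 22003) - 37120 = -13735*(-1750 - 22003) - 37120 = -13735*(-23753) - 37120 = 326247455 - 37120 = 326210335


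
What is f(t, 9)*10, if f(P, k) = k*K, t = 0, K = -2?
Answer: -180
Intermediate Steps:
f(P, k) = -2*k (f(P, k) = k*(-2) = -2*k)
f(t, 9)*10 = -2*9*10 = -18*10 = -180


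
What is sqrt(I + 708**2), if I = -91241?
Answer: sqrt(410023) ≈ 640.33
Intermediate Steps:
sqrt(I + 708**2) = sqrt(-91241 + 708**2) = sqrt(-91241 + 501264) = sqrt(410023)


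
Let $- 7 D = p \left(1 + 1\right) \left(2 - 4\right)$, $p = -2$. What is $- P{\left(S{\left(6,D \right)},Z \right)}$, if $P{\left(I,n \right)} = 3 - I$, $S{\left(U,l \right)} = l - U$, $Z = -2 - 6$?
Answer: $- \frac{71}{7} \approx -10.143$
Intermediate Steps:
$D = - \frac{8}{7}$ ($D = - \frac{\left(-2\right) \left(1 + 1\right) \left(2 - 4\right)}{7} = - \frac{\left(-2\right) 2 \left(-2\right)}{7} = - \frac{\left(-2\right) \left(-4\right)}{7} = \left(- \frac{1}{7}\right) 8 = - \frac{8}{7} \approx -1.1429$)
$Z = -8$ ($Z = -2 - 6 = -8$)
$- P{\left(S{\left(6,D \right)},Z \right)} = - (3 - \left(- \frac{8}{7} - 6\right)) = - (3 - - \frac{50}{7}) = - (3 + \frac{50}{7}) = \left(-1\right) \frac{71}{7} = - \frac{71}{7}$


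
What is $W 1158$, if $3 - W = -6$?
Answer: $10422$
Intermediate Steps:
$W = 9$ ($W = 3 - -6 = 3 + 6 = 9$)
$W 1158 = 9 \cdot 1158 = 10422$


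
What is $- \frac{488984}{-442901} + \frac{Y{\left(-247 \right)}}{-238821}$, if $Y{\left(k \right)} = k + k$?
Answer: $\frac{116998440958}{105774059721} \approx 1.1061$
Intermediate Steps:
$Y{\left(k \right)} = 2 k$
$- \frac{488984}{-442901} + \frac{Y{\left(-247 \right)}}{-238821} = - \frac{488984}{-442901} + \frac{2 \left(-247\right)}{-238821} = \left(-488984\right) \left(- \frac{1}{442901}\right) - - \frac{494}{238821} = \frac{488984}{442901} + \frac{494}{238821} = \frac{116998440958}{105774059721}$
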